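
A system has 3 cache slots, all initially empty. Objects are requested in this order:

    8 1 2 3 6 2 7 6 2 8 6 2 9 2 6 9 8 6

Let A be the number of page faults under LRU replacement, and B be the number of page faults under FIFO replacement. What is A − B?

Under LRU: F F F F F . F . . F . . F . . . F . → 9 faults.
Under FIFO: F F F F F . F . F F F . F F . . F F → 13 faults.
A − B = 9 − 13 = -4.

-4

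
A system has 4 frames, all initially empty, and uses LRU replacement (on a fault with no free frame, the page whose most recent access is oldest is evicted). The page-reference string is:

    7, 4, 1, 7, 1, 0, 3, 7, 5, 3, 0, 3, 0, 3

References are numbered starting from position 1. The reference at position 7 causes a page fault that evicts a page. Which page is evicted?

pos 1: 7 -> miss, frames {7}
pos 2: 4 -> miss, frames {7,4}
pos 3: 1 -> miss, frames {7,4,1}
pos 4: 7 -> hit
pos 5: 1 -> hit
pos 6: 0 -> miss, frames {4,7,1,0}
pos 7: 3 -> miss, evict 4, frames {7,1,0,3}
At position 7, page 4 is evicted.

4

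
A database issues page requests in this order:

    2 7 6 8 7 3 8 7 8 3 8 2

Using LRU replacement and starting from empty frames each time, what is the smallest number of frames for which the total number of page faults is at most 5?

f=1: 12 faults
f=2: 10 faults
f=3: 6 faults
f=4: 6 faults
f=5: 5 faults
Smallest f with faults ≤ 5 is 5.

5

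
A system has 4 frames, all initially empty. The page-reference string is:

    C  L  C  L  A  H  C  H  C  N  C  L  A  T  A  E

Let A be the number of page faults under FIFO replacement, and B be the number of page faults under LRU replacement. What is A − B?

1

Under FIFO: F F . . F F . . . F F F F F . F → 10 faults.
Under LRU: F F . . F F . . . F . F F F . F → 9 faults.
A − B = 10 − 9 = 1.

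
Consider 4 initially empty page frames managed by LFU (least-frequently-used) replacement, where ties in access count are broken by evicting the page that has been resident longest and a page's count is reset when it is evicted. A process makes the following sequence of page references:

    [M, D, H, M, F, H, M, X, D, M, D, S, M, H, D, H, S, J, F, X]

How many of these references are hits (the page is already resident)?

M -> fault, frames {M}
D -> fault, frames {M,D}
H -> fault, frames {M,D,H}
M -> hit
F -> fault, frames {M,D,H,F}
H -> hit
M -> hit
X -> fault, evict D, frames {M,H,F,X}
D -> fault, evict F, frames {M,H,X,D}
M -> hit
D -> hit
S -> fault, evict X, frames {M,H,D,S}
M -> hit
H -> hit
D -> hit
H -> hit
S -> hit
J -> fault, evict S, frames {M,H,D,J}
F -> fault, evict J, frames {M,H,D,F}
X -> fault, evict F, frames {M,H,D,X}
Hits: 10.

10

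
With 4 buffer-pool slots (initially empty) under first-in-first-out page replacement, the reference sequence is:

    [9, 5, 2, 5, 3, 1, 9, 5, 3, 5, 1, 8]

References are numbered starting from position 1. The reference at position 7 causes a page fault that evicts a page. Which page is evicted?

pos 1: 9 → miss, frames (9)
pos 2: 5 → miss, frames (9 5)
pos 3: 2 → miss, frames (9 5 2)
pos 4: 5 → hit
pos 5: 3 → miss, frames (9 5 2 3)
pos 6: 1 → miss, evict 9, frames (5 2 3 1)
pos 7: 9 → miss, evict 5, frames (2 3 1 9)
At position 7, page 5 is evicted.

5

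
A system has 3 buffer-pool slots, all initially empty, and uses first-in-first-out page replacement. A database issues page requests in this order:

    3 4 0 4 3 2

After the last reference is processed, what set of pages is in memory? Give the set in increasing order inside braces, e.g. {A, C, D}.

{0, 2, 4}

3: fault, frames [3]
4: fault, frames [3, 4]
0: fault, frames [3, 4, 0]
4: hit
3: hit
2: fault, evict 3, frames [4, 0, 2]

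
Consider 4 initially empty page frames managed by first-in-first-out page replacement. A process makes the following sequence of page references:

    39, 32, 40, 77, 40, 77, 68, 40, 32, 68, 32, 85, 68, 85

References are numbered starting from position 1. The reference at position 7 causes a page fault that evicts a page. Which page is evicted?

39

pos 1: 39: miss, frames (39)
pos 2: 32: miss, frames (39 32)
pos 3: 40: miss, frames (39 32 40)
pos 4: 77: miss, frames (39 32 40 77)
pos 5: 40: hit
pos 6: 77: hit
pos 7: 68: miss, evict 39, frames (32 40 77 68)
At position 7, page 39 is evicted.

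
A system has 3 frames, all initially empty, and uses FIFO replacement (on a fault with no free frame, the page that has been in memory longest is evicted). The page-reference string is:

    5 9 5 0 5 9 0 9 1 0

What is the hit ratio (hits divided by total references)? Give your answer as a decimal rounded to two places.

0.60

5: miss, frames (5)
9: miss, frames (5 9)
5: hit
0: miss, frames (5 9 0)
5: hit
9: hit
0: hit
9: hit
1: miss, evict 5, frames (9 0 1)
0: hit
Hits: 6 of 10 references → 6/10 = 0.6000.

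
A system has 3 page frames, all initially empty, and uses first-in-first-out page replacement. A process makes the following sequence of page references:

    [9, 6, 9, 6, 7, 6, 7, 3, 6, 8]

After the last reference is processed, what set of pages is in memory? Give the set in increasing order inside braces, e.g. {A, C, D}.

9: miss, frames [9]
6: miss, frames [9, 6]
9: hit
6: hit
7: miss, frames [9, 6, 7]
6: hit
7: hit
3: miss, evict 9, frames [6, 7, 3]
6: hit
8: miss, evict 6, frames [7, 3, 8]

{3, 7, 8}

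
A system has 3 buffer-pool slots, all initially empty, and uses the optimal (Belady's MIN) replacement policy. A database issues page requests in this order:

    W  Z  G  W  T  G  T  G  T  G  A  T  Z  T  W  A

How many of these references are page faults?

6

W: fault, frames (W)
Z: fault, frames (W Z)
G: fault, frames (W Z G)
W: hit
T: fault, evict W, frames (Z G T)
G: hit
T: hit
G: hit
T: hit
G: hit
A: fault, evict G, frames (Z T A)
T: hit
Z: hit
T: hit
W: fault, evict T, frames (Z A W)
A: hit
Page faults: 6.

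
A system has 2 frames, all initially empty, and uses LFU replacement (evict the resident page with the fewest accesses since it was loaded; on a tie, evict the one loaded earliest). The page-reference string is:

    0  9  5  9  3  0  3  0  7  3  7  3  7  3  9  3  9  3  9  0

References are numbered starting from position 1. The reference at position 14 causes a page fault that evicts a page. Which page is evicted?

pos 1: 0 -> fault, frames {0}
pos 2: 9 -> fault, frames {0,9}
pos 3: 5 -> fault, evict 0, frames {9,5}
pos 4: 9 -> hit
pos 5: 3 -> fault, evict 5, frames {9,3}
pos 6: 0 -> fault, evict 3, frames {9,0}
pos 7: 3 -> fault, evict 0, frames {9,3}
pos 8: 0 -> fault, evict 3, frames {9,0}
pos 9: 7 -> fault, evict 0, frames {9,7}
pos 10: 3 -> fault, evict 7, frames {9,3}
pos 11: 7 -> fault, evict 3, frames {9,7}
pos 12: 3 -> fault, evict 7, frames {9,3}
pos 13: 7 -> fault, evict 3, frames {9,7}
pos 14: 3 -> fault, evict 7, frames {9,3}
At position 14, page 7 is evicted.

7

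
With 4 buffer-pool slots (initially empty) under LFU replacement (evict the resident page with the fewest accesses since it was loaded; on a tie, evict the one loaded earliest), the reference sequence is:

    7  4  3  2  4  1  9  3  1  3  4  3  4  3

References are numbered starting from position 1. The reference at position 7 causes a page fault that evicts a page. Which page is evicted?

pos 1: 7: miss, frames [7]
pos 2: 4: miss, frames [7, 4]
pos 3: 3: miss, frames [7, 4, 3]
pos 4: 2: miss, frames [7, 4, 3, 2]
pos 5: 4: hit
pos 6: 1: miss, evict 7, frames [4, 3, 2, 1]
pos 7: 9: miss, evict 3, frames [4, 2, 1, 9]
At position 7, page 3 is evicted.

3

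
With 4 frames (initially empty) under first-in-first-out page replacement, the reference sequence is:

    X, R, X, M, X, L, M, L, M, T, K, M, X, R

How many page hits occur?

X: fault, frames (X)
R: fault, frames (X R)
X: hit
M: fault, frames (X R M)
X: hit
L: fault, frames (X R M L)
M: hit
L: hit
M: hit
T: fault, evict X, frames (R M L T)
K: fault, evict R, frames (M L T K)
M: hit
X: fault, evict M, frames (L T K X)
R: fault, evict L, frames (T K X R)
Hits: 6.

6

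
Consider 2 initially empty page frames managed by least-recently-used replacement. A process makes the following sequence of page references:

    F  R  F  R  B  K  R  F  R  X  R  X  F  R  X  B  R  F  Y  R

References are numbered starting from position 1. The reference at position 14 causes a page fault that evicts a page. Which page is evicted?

pos 1: F → fault, frames {F}
pos 2: R → fault, frames {F,R}
pos 3: F → hit
pos 4: R → hit
pos 5: B → fault, evict F, frames {R,B}
pos 6: K → fault, evict R, frames {B,K}
pos 7: R → fault, evict B, frames {K,R}
pos 8: F → fault, evict K, frames {R,F}
pos 9: R → hit
pos 10: X → fault, evict F, frames {R,X}
pos 11: R → hit
pos 12: X → hit
pos 13: F → fault, evict R, frames {X,F}
pos 14: R → fault, evict X, frames {F,R}
At position 14, page X is evicted.

X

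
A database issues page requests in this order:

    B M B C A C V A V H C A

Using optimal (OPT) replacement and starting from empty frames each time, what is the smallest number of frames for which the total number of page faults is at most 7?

f=1: 12 faults
f=2: 7 faults
f=3: 6 faults
f=4: 6 faults
f=5: 6 faults
f=6: 6 faults
Smallest f with faults ≤ 7 is 2.

2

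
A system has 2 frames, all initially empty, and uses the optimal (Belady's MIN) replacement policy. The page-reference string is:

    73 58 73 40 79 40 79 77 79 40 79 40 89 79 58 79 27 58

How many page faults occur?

73: fault, frames [73]
58: fault, frames [73, 58]
73: hit
40: fault, evict 73, frames [58, 40]
79: fault, evict 58, frames [40, 79]
40: hit
79: hit
77: fault, evict 40, frames [79, 77]
79: hit
40: fault, evict 77, frames [79, 40]
79: hit
40: hit
89: fault, evict 40, frames [79, 89]
79: hit
58: fault, evict 89, frames [79, 58]
79: hit
27: fault, evict 79, frames [58, 27]
58: hit
Page faults: 9.

9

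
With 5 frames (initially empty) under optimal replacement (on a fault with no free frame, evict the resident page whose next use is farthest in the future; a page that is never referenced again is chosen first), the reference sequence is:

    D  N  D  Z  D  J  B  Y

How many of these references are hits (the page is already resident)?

2

D: miss, frames (D)
N: miss, frames (D N)
D: hit
Z: miss, frames (D N Z)
D: hit
J: miss, frames (D N Z J)
B: miss, frames (D N Z J B)
Y: miss, evict B, frames (D N Z J Y)
Hits: 2.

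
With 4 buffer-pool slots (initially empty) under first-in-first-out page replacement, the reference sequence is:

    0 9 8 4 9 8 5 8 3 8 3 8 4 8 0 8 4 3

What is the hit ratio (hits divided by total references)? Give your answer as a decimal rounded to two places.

0.50

0: fault, frames {0}
9: fault, frames {0,9}
8: fault, frames {0,9,8}
4: fault, frames {0,9,8,4}
9: hit
8: hit
5: fault, evict 0, frames {9,8,4,5}
8: hit
3: fault, evict 9, frames {8,4,5,3}
8: hit
3: hit
8: hit
4: hit
8: hit
0: fault, evict 8, frames {4,5,3,0}
8: fault, evict 4, frames {5,3,0,8}
4: fault, evict 5, frames {3,0,8,4}
3: hit
Hits: 9 of 18 references → 9/18 = 0.5000.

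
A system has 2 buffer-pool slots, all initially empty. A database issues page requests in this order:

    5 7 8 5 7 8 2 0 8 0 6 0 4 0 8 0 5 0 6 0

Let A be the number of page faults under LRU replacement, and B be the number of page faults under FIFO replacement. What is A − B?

-3

Under LRU: F F F F F F F F F . F . F . F . F . F . → 14 faults.
Under FIFO: F F F F F F F F F . F F F . F F F . F F → 17 faults.
A − B = 14 − 17 = -3.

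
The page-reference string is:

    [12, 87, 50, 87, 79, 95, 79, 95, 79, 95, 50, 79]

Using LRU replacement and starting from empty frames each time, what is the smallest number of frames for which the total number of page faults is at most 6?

f=1: 12 faults
f=2: 7 faults
f=3: 6 faults
f=4: 5 faults
f=5: 5 faults
Smallest f with faults ≤ 6 is 3.

3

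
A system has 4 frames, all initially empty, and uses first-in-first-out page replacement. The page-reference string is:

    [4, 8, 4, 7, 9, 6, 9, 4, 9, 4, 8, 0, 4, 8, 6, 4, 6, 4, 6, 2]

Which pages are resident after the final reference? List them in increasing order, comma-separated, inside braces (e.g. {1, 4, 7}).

4 → miss, frames [4]
8 → miss, frames [4, 8]
4 → hit
7 → miss, frames [4, 8, 7]
9 → miss, frames [4, 8, 7, 9]
6 → miss, evict 4, frames [8, 7, 9, 6]
9 → hit
4 → miss, evict 8, frames [7, 9, 6, 4]
9 → hit
4 → hit
8 → miss, evict 7, frames [9, 6, 4, 8]
0 → miss, evict 9, frames [6, 4, 8, 0]
4 → hit
8 → hit
6 → hit
4 → hit
6 → hit
4 → hit
6 → hit
2 → miss, evict 6, frames [4, 8, 0, 2]

{0, 2, 4, 8}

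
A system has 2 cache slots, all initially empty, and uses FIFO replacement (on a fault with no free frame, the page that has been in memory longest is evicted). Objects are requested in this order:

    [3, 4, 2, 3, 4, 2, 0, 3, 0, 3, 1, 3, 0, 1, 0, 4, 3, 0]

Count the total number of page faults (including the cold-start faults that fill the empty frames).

13

3 → miss, frames (3)
4 → miss, frames (3 4)
2 → miss, evict 3, frames (4 2)
3 → miss, evict 4, frames (2 3)
4 → miss, evict 2, frames (3 4)
2 → miss, evict 3, frames (4 2)
0 → miss, evict 4, frames (2 0)
3 → miss, evict 2, frames (0 3)
0 → hit
3 → hit
1 → miss, evict 0, frames (3 1)
3 → hit
0 → miss, evict 3, frames (1 0)
1 → hit
0 → hit
4 → miss, evict 1, frames (0 4)
3 → miss, evict 0, frames (4 3)
0 → miss, evict 4, frames (3 0)
Page faults: 13.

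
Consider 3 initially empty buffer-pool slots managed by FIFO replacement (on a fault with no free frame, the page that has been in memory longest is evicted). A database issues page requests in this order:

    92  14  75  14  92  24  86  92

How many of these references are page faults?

92: miss, frames (92)
14: miss, frames (92 14)
75: miss, frames (92 14 75)
14: hit
92: hit
24: miss, evict 92, frames (14 75 24)
86: miss, evict 14, frames (75 24 86)
92: miss, evict 75, frames (24 86 92)
Page faults: 6.

6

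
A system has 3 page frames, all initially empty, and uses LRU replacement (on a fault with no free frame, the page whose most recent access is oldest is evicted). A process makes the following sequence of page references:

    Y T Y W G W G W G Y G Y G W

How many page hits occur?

10

Y -> miss, frames {Y}
T -> miss, frames {Y,T}
Y -> hit
W -> miss, frames {T,Y,W}
G -> miss, evict T, frames {Y,W,G}
W -> hit
G -> hit
W -> hit
G -> hit
Y -> hit
G -> hit
Y -> hit
G -> hit
W -> hit
Hits: 10.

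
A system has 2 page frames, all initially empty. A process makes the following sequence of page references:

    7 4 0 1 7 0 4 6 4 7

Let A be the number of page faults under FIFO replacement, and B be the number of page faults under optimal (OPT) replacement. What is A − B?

Under FIFO: F F F F F F F F . F → 9 faults.
Under OPT: F F F F . F F F . F → 8 faults.
A − B = 9 − 8 = 1.

1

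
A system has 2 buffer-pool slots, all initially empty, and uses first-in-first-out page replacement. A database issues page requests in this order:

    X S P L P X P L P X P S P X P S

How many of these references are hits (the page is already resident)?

3

X -> fault, frames (X)
S -> fault, frames (X S)
P -> fault, evict X, frames (S P)
L -> fault, evict S, frames (P L)
P -> hit
X -> fault, evict P, frames (L X)
P -> fault, evict L, frames (X P)
L -> fault, evict X, frames (P L)
P -> hit
X -> fault, evict P, frames (L X)
P -> fault, evict L, frames (X P)
S -> fault, evict X, frames (P S)
P -> hit
X -> fault, evict P, frames (S X)
P -> fault, evict S, frames (X P)
S -> fault, evict X, frames (P S)
Hits: 3.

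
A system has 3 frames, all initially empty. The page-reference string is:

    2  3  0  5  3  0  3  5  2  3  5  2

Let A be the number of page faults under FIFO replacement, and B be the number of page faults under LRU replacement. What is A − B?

1

Under FIFO: F F F F . . . . F F . . → 6 faults.
Under LRU: F F F F . . . . F . . . → 5 faults.
A − B = 6 − 5 = 1.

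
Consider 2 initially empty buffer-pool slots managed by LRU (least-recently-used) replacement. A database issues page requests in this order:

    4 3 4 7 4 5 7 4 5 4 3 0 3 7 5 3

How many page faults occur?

4 → miss, frames (4)
3 → miss, frames (4 3)
4 → hit
7 → miss, evict 3, frames (4 7)
4 → hit
5 → miss, evict 7, frames (4 5)
7 → miss, evict 4, frames (5 7)
4 → miss, evict 5, frames (7 4)
5 → miss, evict 7, frames (4 5)
4 → hit
3 → miss, evict 5, frames (4 3)
0 → miss, evict 4, frames (3 0)
3 → hit
7 → miss, evict 0, frames (3 7)
5 → miss, evict 3, frames (7 5)
3 → miss, evict 7, frames (5 3)
Page faults: 12.

12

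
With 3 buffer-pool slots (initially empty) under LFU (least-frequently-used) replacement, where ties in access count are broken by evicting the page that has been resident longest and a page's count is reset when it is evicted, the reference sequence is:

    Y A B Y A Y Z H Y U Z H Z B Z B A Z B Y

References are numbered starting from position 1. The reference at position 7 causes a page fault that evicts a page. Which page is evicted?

B

pos 1: Y → miss, frames (Y)
pos 2: A → miss, frames (Y A)
pos 3: B → miss, frames (Y A B)
pos 4: Y → hit
pos 5: A → hit
pos 6: Y → hit
pos 7: Z → miss, evict B, frames (Y A Z)
At position 7, page B is evicted.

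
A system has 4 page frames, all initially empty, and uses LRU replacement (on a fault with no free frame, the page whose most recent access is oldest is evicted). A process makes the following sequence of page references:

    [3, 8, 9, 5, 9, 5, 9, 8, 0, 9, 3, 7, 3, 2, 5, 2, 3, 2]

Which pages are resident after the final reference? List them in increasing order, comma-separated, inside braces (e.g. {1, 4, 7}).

3 → miss, frames [3]
8 → miss, frames [3, 8]
9 → miss, frames [3, 8, 9]
5 → miss, frames [3, 8, 9, 5]
9 → hit
5 → hit
9 → hit
8 → hit
0 → miss, evict 3, frames [5, 9, 8, 0]
9 → hit
3 → miss, evict 5, frames [8, 0, 9, 3]
7 → miss, evict 8, frames [0, 9, 3, 7]
3 → hit
2 → miss, evict 0, frames [9, 7, 3, 2]
5 → miss, evict 9, frames [7, 3, 2, 5]
2 → hit
3 → hit
2 → hit

{2, 3, 5, 7}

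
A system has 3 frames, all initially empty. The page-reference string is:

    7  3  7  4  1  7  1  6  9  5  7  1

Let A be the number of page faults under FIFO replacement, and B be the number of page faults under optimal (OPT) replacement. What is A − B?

3

Under FIFO: F F . F F F . F F F F F → 10 faults.
Under OPT: F F . F F . . F F F . . → 7 faults.
A − B = 10 − 7 = 3.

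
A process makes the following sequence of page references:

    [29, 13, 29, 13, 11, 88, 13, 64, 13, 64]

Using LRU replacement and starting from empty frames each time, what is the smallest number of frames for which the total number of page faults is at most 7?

f=1: 10 faults
f=2: 6 faults
f=3: 5 faults
f=4: 5 faults
f=5: 5 faults
Smallest f with faults ≤ 7 is 2.

2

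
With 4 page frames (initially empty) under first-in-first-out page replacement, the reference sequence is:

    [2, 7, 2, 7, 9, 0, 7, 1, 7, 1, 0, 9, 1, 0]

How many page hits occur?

2 -> miss, frames (2)
7 -> miss, frames (2 7)
2 -> hit
7 -> hit
9 -> miss, frames (2 7 9)
0 -> miss, frames (2 7 9 0)
7 -> hit
1 -> miss, evict 2, frames (7 9 0 1)
7 -> hit
1 -> hit
0 -> hit
9 -> hit
1 -> hit
0 -> hit
Hits: 9.

9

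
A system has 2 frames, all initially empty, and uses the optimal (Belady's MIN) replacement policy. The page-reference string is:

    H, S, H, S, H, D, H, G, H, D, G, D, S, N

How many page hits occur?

H -> fault, frames [H]
S -> fault, frames [H, S]
H -> hit
S -> hit
H -> hit
D -> fault, evict S, frames [H, D]
H -> hit
G -> fault, evict D, frames [H, G]
H -> hit
D -> fault, evict H, frames [G, D]
G -> hit
D -> hit
S -> fault, evict D, frames [G, S]
N -> fault, evict S, frames [G, N]
Hits: 7.

7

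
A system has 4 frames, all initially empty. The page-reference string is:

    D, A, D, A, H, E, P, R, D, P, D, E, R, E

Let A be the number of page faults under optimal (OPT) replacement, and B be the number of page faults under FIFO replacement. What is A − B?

-1

Under OPT: F F . . F F F F . . . . . . → 6 faults.
Under FIFO: F F . . F F F F F . . . . . → 7 faults.
A − B = 6 − 7 = -1.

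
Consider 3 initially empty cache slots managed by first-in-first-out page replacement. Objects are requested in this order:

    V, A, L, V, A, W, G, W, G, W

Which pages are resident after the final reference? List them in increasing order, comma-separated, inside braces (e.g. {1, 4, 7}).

V → miss, frames {V}
A → miss, frames {V,A}
L → miss, frames {V,A,L}
V → hit
A → hit
W → miss, evict V, frames {A,L,W}
G → miss, evict A, frames {L,W,G}
W → hit
G → hit
W → hit

{G, L, W}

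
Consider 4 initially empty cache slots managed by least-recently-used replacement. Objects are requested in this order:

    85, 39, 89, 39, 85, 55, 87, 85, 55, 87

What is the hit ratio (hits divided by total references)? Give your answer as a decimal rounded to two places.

85: fault, frames {85}
39: fault, frames {85,39}
89: fault, frames {85,39,89}
39: hit
85: hit
55: fault, frames {89,39,85,55}
87: fault, evict 89, frames {39,85,55,87}
85: hit
55: hit
87: hit
Hits: 5 of 10 references → 5/10 = 0.5000.

0.50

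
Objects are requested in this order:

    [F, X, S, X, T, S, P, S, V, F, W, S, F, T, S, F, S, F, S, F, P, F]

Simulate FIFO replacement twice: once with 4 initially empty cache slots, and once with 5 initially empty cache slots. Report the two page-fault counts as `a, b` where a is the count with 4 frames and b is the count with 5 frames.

4 frames: F F F . F . F . F F F F . F . . . . . . F F → 12 faults.
5 frames: F F F . F . F . F F F F . F . . . . . . F . → 11 faults.
11 < 12: adding a frame reduced faults, as is typical.

12, 11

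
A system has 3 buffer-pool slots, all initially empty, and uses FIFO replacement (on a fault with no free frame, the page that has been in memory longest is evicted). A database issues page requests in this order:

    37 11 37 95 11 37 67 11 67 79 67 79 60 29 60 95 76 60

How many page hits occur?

8

37 → fault, frames {37}
11 → fault, frames {37,11}
37 → hit
95 → fault, frames {37,11,95}
11 → hit
37 → hit
67 → fault, evict 37, frames {11,95,67}
11 → hit
67 → hit
79 → fault, evict 11, frames {95,67,79}
67 → hit
79 → hit
60 → fault, evict 95, frames {67,79,60}
29 → fault, evict 67, frames {79,60,29}
60 → hit
95 → fault, evict 79, frames {60,29,95}
76 → fault, evict 60, frames {29,95,76}
60 → fault, evict 29, frames {95,76,60}
Hits: 8.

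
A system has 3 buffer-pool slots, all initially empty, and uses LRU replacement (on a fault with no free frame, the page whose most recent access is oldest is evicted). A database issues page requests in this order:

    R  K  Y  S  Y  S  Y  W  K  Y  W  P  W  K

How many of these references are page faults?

R → fault, frames (R)
K → fault, frames (R K)
Y → fault, frames (R K Y)
S → fault, evict R, frames (K Y S)
Y → hit
S → hit
Y → hit
W → fault, evict K, frames (S Y W)
K → fault, evict S, frames (Y W K)
Y → hit
W → hit
P → fault, evict K, frames (Y W P)
W → hit
K → fault, evict Y, frames (P W K)
Page faults: 8.

8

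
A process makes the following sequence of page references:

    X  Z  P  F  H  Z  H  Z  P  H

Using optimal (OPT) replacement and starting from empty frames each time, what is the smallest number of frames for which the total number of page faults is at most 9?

2

f=1: 10 faults
f=2: 6 faults
f=3: 5 faults
f=4: 5 faults
f=5: 5 faults
Smallest f with faults ≤ 9 is 2.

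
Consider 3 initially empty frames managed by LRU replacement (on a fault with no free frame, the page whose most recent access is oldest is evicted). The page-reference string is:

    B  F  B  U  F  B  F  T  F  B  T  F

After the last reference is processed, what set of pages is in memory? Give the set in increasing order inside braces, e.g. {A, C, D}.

B: fault, frames [B]
F: fault, frames [B, F]
B: hit
U: fault, frames [F, B, U]
F: hit
B: hit
F: hit
T: fault, evict U, frames [B, F, T]
F: hit
B: hit
T: hit
F: hit

{B, F, T}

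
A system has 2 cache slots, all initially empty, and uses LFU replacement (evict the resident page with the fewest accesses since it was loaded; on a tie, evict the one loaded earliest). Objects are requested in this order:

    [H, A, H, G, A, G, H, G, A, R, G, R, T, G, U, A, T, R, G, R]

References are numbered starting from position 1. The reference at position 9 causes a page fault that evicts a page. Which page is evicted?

G

pos 1: H -> miss, frames (H)
pos 2: A -> miss, frames (H A)
pos 3: H -> hit
pos 4: G -> miss, evict A, frames (H G)
pos 5: A -> miss, evict G, frames (H A)
pos 6: G -> miss, evict A, frames (H G)
pos 7: H -> hit
pos 8: G -> hit
pos 9: A -> miss, evict G, frames (H A)
At position 9, page G is evicted.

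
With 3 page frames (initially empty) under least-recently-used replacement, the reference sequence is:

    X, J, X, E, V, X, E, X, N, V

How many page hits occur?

4

X: fault, frames (X)
J: fault, frames (X J)
X: hit
E: fault, frames (J X E)
V: fault, evict J, frames (X E V)
X: hit
E: hit
X: hit
N: fault, evict V, frames (E X N)
V: fault, evict E, frames (X N V)
Hits: 4.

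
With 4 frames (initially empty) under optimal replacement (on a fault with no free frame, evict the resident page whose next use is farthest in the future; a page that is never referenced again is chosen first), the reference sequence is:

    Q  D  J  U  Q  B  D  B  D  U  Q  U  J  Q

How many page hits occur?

8

Q -> fault, frames {Q}
D -> fault, frames {Q,D}
J -> fault, frames {Q,D,J}
U -> fault, frames {Q,D,J,U}
Q -> hit
B -> fault, evict J, frames {Q,D,U,B}
D -> hit
B -> hit
D -> hit
U -> hit
Q -> hit
U -> hit
J -> fault, evict B, frames {Q,D,U,J}
Q -> hit
Hits: 8.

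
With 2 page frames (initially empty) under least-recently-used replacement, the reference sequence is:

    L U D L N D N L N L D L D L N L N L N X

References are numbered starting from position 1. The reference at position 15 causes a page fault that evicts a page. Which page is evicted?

pos 1: L: fault, frames (L)
pos 2: U: fault, frames (L U)
pos 3: D: fault, evict L, frames (U D)
pos 4: L: fault, evict U, frames (D L)
pos 5: N: fault, evict D, frames (L N)
pos 6: D: fault, evict L, frames (N D)
pos 7: N: hit
pos 8: L: fault, evict D, frames (N L)
pos 9: N: hit
pos 10: L: hit
pos 11: D: fault, evict N, frames (L D)
pos 12: L: hit
pos 13: D: hit
pos 14: L: hit
pos 15: N: fault, evict D, frames (L N)
At position 15, page D is evicted.

D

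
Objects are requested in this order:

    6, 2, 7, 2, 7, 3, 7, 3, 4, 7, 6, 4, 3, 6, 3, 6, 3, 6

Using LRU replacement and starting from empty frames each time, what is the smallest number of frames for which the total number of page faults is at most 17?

f=1: 18 faults
f=2: 10 faults
f=3: 7 faults
f=4: 6 faults
f=5: 5 faults
Smallest f with faults ≤ 17 is 2.

2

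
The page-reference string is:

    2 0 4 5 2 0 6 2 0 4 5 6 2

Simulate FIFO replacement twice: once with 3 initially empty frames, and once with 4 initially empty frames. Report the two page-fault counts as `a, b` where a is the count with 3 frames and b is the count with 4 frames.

3 frames: F F F F F F F . . F F . F → 10 faults.
4 frames: F F F F . . F F F F F F F → 11 faults.
11 > 10: adding a frame increased faults — Belady's anomaly.

10, 11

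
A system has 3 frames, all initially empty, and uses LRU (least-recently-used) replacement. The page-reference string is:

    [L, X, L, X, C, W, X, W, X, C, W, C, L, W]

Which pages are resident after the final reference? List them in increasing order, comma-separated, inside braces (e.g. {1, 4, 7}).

L → fault, frames (L)
X → fault, frames (L X)
L → hit
X → hit
C → fault, frames (L X C)
W → fault, evict L, frames (X C W)
X → hit
W → hit
X → hit
C → hit
W → hit
C → hit
L → fault, evict X, frames (W C L)
W → hit

{C, L, W}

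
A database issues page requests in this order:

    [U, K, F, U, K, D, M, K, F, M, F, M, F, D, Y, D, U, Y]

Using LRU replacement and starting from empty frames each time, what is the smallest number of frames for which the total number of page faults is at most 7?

5

f=1: 18 faults
f=2: 14 faults
f=3: 9 faults
f=4: 8 faults
f=5: 7 faults
f=6: 6 faults
Smallest f with faults ≤ 7 is 5.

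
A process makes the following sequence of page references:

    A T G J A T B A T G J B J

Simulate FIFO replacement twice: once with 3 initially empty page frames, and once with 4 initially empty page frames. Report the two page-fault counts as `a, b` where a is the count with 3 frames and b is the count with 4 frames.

3 frames: F F F F F F F . . F F . . → 9 faults.
4 frames: F F F F . . F F F F F F . → 10 faults.
10 > 9: adding a frame increased faults — Belady's anomaly.

9, 10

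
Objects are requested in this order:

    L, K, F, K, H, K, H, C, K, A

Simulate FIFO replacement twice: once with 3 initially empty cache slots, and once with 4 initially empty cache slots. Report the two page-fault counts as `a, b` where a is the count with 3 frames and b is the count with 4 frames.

7, 6

3 frames: F F F . F . . F F F → 7 faults.
4 frames: F F F . F . . F . F → 6 faults.
6 < 7: adding a frame reduced faults, as is typical.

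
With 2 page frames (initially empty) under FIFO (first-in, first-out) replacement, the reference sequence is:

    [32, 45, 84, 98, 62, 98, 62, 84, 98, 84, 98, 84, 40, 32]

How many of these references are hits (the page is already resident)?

32 → fault, frames [32]
45 → fault, frames [32, 45]
84 → fault, evict 32, frames [45, 84]
98 → fault, evict 45, frames [84, 98]
62 → fault, evict 84, frames [98, 62]
98 → hit
62 → hit
84 → fault, evict 98, frames [62, 84]
98 → fault, evict 62, frames [84, 98]
84 → hit
98 → hit
84 → hit
40 → fault, evict 84, frames [98, 40]
32 → fault, evict 98, frames [40, 32]
Hits: 5.

5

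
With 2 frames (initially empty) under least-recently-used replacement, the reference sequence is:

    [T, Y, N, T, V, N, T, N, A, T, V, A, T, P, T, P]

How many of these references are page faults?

13

T -> miss, frames (T)
Y -> miss, frames (T Y)
N -> miss, evict T, frames (Y N)
T -> miss, evict Y, frames (N T)
V -> miss, evict N, frames (T V)
N -> miss, evict T, frames (V N)
T -> miss, evict V, frames (N T)
N -> hit
A -> miss, evict T, frames (N A)
T -> miss, evict N, frames (A T)
V -> miss, evict A, frames (T V)
A -> miss, evict T, frames (V A)
T -> miss, evict V, frames (A T)
P -> miss, evict A, frames (T P)
T -> hit
P -> hit
Page faults: 13.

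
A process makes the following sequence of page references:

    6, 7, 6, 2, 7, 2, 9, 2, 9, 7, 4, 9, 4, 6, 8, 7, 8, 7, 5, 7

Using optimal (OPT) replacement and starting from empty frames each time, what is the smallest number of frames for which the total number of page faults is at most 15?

2

f=1: 20 faults
f=2: 10 faults
f=3: 8 faults
f=4: 7 faults
f=5: 7 faults
f=6: 7 faults
f=7: 7 faults
Smallest f with faults ≤ 15 is 2.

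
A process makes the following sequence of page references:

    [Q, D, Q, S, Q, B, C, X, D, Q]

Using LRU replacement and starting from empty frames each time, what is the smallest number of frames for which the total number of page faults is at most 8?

f=1: 10 faults
f=2: 8 faults
f=3: 8 faults
f=4: 8 faults
f=5: 7 faults
f=6: 6 faults
Smallest f with faults ≤ 8 is 2.

2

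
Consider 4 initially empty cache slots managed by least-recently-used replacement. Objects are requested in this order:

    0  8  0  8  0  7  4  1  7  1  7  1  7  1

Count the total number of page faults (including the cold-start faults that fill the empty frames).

0 -> fault, frames [0]
8 -> fault, frames [0, 8]
0 -> hit
8 -> hit
0 -> hit
7 -> fault, frames [8, 0, 7]
4 -> fault, frames [8, 0, 7, 4]
1 -> fault, evict 8, frames [0, 7, 4, 1]
7 -> hit
1 -> hit
7 -> hit
1 -> hit
7 -> hit
1 -> hit
Page faults: 5.

5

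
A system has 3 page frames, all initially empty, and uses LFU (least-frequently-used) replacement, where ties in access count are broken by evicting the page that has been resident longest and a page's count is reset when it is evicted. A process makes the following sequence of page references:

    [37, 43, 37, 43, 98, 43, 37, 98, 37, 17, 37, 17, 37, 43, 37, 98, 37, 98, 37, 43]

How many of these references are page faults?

37 → miss, frames (37)
43 → miss, frames (37 43)
37 → hit
43 → hit
98 → miss, frames (37 43 98)
43 → hit
37 → hit
98 → hit
37 → hit
17 → miss, evict 98, frames (37 43 17)
37 → hit
17 → hit
37 → hit
43 → hit
37 → hit
98 → miss, evict 17, frames (37 43 98)
37 → hit
98 → hit
37 → hit
43 → hit
Page faults: 5.

5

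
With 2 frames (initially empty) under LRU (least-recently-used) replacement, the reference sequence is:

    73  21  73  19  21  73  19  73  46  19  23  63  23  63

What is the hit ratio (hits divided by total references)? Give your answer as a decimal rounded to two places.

73 → miss, frames [73]
21 → miss, frames [73, 21]
73 → hit
19 → miss, evict 21, frames [73, 19]
21 → miss, evict 73, frames [19, 21]
73 → miss, evict 19, frames [21, 73]
19 → miss, evict 21, frames [73, 19]
73 → hit
46 → miss, evict 19, frames [73, 46]
19 → miss, evict 73, frames [46, 19]
23 → miss, evict 46, frames [19, 23]
63 → miss, evict 19, frames [23, 63]
23 → hit
63 → hit
Hits: 4 of 14 references → 4/14 = 0.2857.

0.29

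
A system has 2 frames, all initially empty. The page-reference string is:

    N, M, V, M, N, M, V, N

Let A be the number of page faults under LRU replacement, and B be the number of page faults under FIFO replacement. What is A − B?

-1

Under LRU: F F F . F . F F → 6 faults.
Under FIFO: F F F . F F F F → 7 faults.
A − B = 6 − 7 = -1.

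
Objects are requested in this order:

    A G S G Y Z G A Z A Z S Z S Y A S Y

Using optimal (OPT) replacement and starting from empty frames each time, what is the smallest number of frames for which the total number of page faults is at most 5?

5

f=1: 18 faults
f=2: 10 faults
f=3: 7 faults
f=4: 6 faults
f=5: 5 faults
Smallest f with faults ≤ 5 is 5.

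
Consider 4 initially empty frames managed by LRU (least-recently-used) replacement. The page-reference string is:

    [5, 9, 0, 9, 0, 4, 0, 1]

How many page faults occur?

5 → fault, frames (5)
9 → fault, frames (5 9)
0 → fault, frames (5 9 0)
9 → hit
0 → hit
4 → fault, frames (5 9 0 4)
0 → hit
1 → fault, evict 5, frames (9 4 0 1)
Page faults: 5.

5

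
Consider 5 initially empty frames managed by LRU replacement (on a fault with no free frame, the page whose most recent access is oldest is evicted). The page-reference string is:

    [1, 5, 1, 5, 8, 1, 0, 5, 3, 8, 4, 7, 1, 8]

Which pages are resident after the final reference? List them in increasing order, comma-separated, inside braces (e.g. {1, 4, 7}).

1: miss, frames (1)
5: miss, frames (1 5)
1: hit
5: hit
8: miss, frames (1 5 8)
1: hit
0: miss, frames (5 8 1 0)
5: hit
3: miss, frames (8 1 0 5 3)
8: hit
4: miss, evict 1, frames (0 5 3 8 4)
7: miss, evict 0, frames (5 3 8 4 7)
1: miss, evict 5, frames (3 8 4 7 1)
8: hit

{1, 3, 4, 7, 8}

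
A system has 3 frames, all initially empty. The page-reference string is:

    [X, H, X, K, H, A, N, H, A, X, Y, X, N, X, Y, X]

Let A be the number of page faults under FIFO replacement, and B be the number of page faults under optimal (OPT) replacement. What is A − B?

Under FIFO: F F . F . F F F . F F . F . . . → 9 faults.
Under OPT: F F . F . F F . . F F . . . . . → 7 faults.
A − B = 9 − 7 = 2.

2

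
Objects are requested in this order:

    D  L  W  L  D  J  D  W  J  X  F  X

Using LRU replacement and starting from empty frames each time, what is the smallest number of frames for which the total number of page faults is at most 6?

f=1: 12 faults
f=2: 9 faults
f=3: 7 faults
f=4: 6 faults
f=5: 6 faults
f=6: 6 faults
Smallest f with faults ≤ 6 is 4.

4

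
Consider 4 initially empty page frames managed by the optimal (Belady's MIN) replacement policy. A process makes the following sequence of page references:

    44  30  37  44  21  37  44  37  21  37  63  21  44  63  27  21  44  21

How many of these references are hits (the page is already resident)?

44: fault, frames [44]
30: fault, frames [44, 30]
37: fault, frames [44, 30, 37]
44: hit
21: fault, frames [44, 30, 37, 21]
37: hit
44: hit
37: hit
21: hit
37: hit
63: fault, evict 37, frames [44, 30, 21, 63]
21: hit
44: hit
63: hit
27: fault, evict 63, frames [44, 30, 21, 27]
21: hit
44: hit
21: hit
Hits: 12.

12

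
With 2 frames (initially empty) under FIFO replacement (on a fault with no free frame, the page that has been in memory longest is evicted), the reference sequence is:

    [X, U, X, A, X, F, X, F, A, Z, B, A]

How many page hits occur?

X: miss, frames (X)
U: miss, frames (X U)
X: hit
A: miss, evict X, frames (U A)
X: miss, evict U, frames (A X)
F: miss, evict A, frames (X F)
X: hit
F: hit
A: miss, evict X, frames (F A)
Z: miss, evict F, frames (A Z)
B: miss, evict A, frames (Z B)
A: miss, evict Z, frames (B A)
Hits: 3.

3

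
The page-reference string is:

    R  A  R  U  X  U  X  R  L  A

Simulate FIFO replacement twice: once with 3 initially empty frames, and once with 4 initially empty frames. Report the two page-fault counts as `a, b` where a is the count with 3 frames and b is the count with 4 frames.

3 frames: F F . F F . . F F F → 7 faults.
4 frames: F F . F F . . . F . → 5 faults.
5 < 7: adding a frame reduced faults, as is typical.

7, 5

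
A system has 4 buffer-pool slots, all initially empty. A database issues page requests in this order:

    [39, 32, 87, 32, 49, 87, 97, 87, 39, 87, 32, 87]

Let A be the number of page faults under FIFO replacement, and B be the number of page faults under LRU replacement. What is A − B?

Under FIFO: F F F . F . F . F . F F → 8 faults.
Under LRU: F F F . F . F . F . F . → 7 faults.
A − B = 8 − 7 = 1.

1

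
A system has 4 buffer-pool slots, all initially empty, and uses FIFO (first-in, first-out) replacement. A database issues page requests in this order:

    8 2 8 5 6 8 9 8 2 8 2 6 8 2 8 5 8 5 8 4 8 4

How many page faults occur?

8 -> miss, frames [8]
2 -> miss, frames [8, 2]
8 -> hit
5 -> miss, frames [8, 2, 5]
6 -> miss, frames [8, 2, 5, 6]
8 -> hit
9 -> miss, evict 8, frames [2, 5, 6, 9]
8 -> miss, evict 2, frames [5, 6, 9, 8]
2 -> miss, evict 5, frames [6, 9, 8, 2]
8 -> hit
2 -> hit
6 -> hit
8 -> hit
2 -> hit
8 -> hit
5 -> miss, evict 6, frames [9, 8, 2, 5]
8 -> hit
5 -> hit
8 -> hit
4 -> miss, evict 9, frames [8, 2, 5, 4]
8 -> hit
4 -> hit
Page faults: 9.

9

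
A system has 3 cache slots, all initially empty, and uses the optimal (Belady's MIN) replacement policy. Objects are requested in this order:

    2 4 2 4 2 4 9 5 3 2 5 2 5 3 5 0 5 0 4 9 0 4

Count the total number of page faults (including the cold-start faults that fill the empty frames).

2: miss, frames (2)
4: miss, frames (2 4)
2: hit
4: hit
2: hit
4: hit
9: miss, frames (2 4 9)
5: miss, evict 9, frames (2 4 5)
3: miss, evict 4, frames (2 5 3)
2: hit
5: hit
2: hit
5: hit
3: hit
5: hit
0: miss, evict 3, frames (2 5 0)
5: hit
0: hit
4: miss, evict 5, frames (2 0 4)
9: miss, evict 2, frames (0 4 9)
0: hit
4: hit
Page faults: 8.

8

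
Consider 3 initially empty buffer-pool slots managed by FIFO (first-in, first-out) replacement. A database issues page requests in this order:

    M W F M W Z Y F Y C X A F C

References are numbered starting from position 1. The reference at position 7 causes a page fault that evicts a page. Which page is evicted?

pos 1: M → fault, frames {M}
pos 2: W → fault, frames {M,W}
pos 3: F → fault, frames {M,W,F}
pos 4: M → hit
pos 5: W → hit
pos 6: Z → fault, evict M, frames {W,F,Z}
pos 7: Y → fault, evict W, frames {F,Z,Y}
At position 7, page W is evicted.

W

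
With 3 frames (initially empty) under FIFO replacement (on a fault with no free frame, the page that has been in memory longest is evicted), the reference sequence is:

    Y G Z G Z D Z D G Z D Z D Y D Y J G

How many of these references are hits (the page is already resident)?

Y → fault, frames [Y]
G → fault, frames [Y, G]
Z → fault, frames [Y, G, Z]
G → hit
Z → hit
D → fault, evict Y, frames [G, Z, D]
Z → hit
D → hit
G → hit
Z → hit
D → hit
Z → hit
D → hit
Y → fault, evict G, frames [Z, D, Y]
D → hit
Y → hit
J → fault, evict Z, frames [D, Y, J]
G → fault, evict D, frames [Y, J, G]
Hits: 11.

11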